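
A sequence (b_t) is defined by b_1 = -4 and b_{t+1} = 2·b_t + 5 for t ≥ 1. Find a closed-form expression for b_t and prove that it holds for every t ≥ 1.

Computing the first terms: b_1 = -4, b_2 = -3, b_3 = -1. This suggests b_t = 2^(t - 1) - 5.
Base step (t = 1): the formula gives -4 = -4 = b_1.
Inductive step: suppose the statement holds for some k ≥ 1, so b_k = 2^(k - 1) - 5.
Then b_{k+1} = 2·b_k + 5 = 2·(2^(k - 1) - 5) + 5 = 2^k - 5 = 2^((k+1) - 1) - 5,
which is the claimed formula at t = k+1.
By the principle of mathematical induction, the result holds for all t ≥ 1.

b_t = 2^(t - 1) - 5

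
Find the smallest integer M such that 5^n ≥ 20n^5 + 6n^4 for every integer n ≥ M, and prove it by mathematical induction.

M = 9

At n = 8: 390625 < 679936, so the inequality fails and M ≥ 9. We prove 5^n ≥ 20n^5 + 6n^4 for all n ≥ 9.
Base step (n = 9): 5^n = 1953125 and 20n^5 + 6n^4 = 1220346, so 1953125 ≥ 1220346.
Inductive step: suppose the statement holds for some m ≥ 9, so 5^m ≥ 20m^5 + 6m^4.
Then 5^(m + 1) = 5·(5^m) ≥ 5·(20m^5 + 6m^4).
Also, for m ≥ 9 we have 5·(20m^5 + 6m^4) ≥ 20(m+1)^5 + 6(m+1)^4, since 5·(20m^5 + 6m^4) − (20(m+1)^5 + 6(m+1)^4) = 80m^5 - 76m^4 - 224m^3 - 236m^2 - 124m - 26, which is nonnegative for all m ≥ 9.
Combining, 5^(m + 1) ≥ 20(m+1)^5 + 6(m+1)^4.
This completes the induction.
Hence the smallest such M is 9.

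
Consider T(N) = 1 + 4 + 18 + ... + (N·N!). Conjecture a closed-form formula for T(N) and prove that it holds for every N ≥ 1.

We claim T(N) = (N + 1)N! - 1 for all N ≥ 1.
Base case (N = 1): T(1) = 1, and the closed form gives 1. They agree.
Inductive step: assume the claim holds for N = i, so T(i) = (i + 1)i! - 1.
Then T(i+1) = T(i) + ((i + 1)(i + 1)!) = ((i + 1)i! - 1) + ((i + 1)(i + 1)!).
Simplifying, T(i+1) = ((i+1) + 1)(i+1)! - 1,
which is the closed form with N = i+1.
By the principle of mathematical induction, the result holds for all N ≥ 1.

T(N) = (N + 1)N! - 1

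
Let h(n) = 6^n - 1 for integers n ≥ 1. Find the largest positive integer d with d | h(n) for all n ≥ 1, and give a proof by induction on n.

d = 5

Computing the first values: h(1) = 5 and h(2) = 35; gcd(5, 35) = 5, so d ≤ 5.
We prove 5 | 6^n - 1 for all n ≥ 1 by induction on n.
Base step (n = 1): h(1) = 5 = 5·(1), so 5 | h(1).
For the inductive step, assume it holds for an arbitrary k ≥ 1, i.e. 5 | h(k). Then
6^{k+1} − 1^{k+1} = 6·6^k − 1·1^k = 6·(6^k − 1^k) + (5)·1^k. The first term is divisible by 5 by the inductive hypothesis, and the second term (5)·1^k is divisible by 5 since 5 | 5. Hence 5 | h(k+1).
This completes the induction.
Therefore the largest such d is 5.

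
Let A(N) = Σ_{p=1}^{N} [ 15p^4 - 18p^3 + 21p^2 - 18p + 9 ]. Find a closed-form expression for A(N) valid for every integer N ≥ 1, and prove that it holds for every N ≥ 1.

We claim A(N) = 3N(N^4 + N^3 + N^2 - N + 1) for all N ≥ 1.
When N = 1: A(1) = 9, and the closed form gives 9. They agree.
For the inductive step, assume it holds for an arbitrary p ≥ 1, so A(p) = 3p(p^4 + p^3 + p^2 - p + 1).
Then A(p+1) = A(p) + (15p^4 + 42p^3 + 57p^2 + 30p + 9) = (3p(p^4 + p^3 + p^2 - p + 1)) + (15p^4 + 42p^3 + 57p^2 + 30p + 9).
Simplifying, A(p+1) = 3(p + 1)(p^4 + 5p^3 + 10p^2 + 8p + 3) = 3(p+1)((p+1)^4 + (p+1)^3 + (p+1)^2 - (p+1) + 1),
which is the closed form with N = p+1.
Hence, by induction on N, the claim holds for every N ≥ 1.

A(N) = 3N(N^4 + N^3 + N^2 - N + 1)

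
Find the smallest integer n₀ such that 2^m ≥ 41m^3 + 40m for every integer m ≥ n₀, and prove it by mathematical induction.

At m = 17: 131072 < 202113, so the inequality fails and n₀ ≥ 18. We prove 2^m ≥ 41m^3 + 40m for all m ≥ 18.
When m = 18: 2^m = 262144 and 41m^3 + 40m = 239832, so 262144 ≥ 239832.
Inductive step: assume the claim holds for m = r, so 2^r ≥ 41r^3 + 40r.
Then 2^(r + 1) = 2·(2^r) ≥ 2·(41r^3 + 40r).
Also, for r ≥ 18 we have 2·(41r^3 + 40r) ≥ 41(r+1)^3 + 40(r+1), since 2·(41r^3 + 40r) − (41(r+1)^3 + 40(r+1)) = 41r^3 - 123r^2 - 83r - 81, which is nonnegative for all r ≥ 18.
Combining, 2^(r + 1) ≥ 41(r+1)^3 + 40(r+1).
This completes the induction.
Hence the smallest such n₀ is 18.

n₀ = 18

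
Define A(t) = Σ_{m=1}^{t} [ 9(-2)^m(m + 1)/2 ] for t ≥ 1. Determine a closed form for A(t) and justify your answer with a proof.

A(t) = (-2)^t(3t + 4) - 4

We claim A(t) = (-2)^t(3t + 4) - 4 for all t ≥ 1.
When t = 1: A(1) = -18, and the closed form gives -18. They agree.
Inductive step: assume the claim holds for t = m, so A(m) = (-2)^m(3m + 4) - 4.
Then A(m+1) = A(m) + (9(-2)^m(-m - 2)) = ((-2)^m(3m + 4) - 4) + (9(-2)^m(-m - 2)).
Simplifying, A(m+1) = -6(-2)^m·m - 14(-2)^m - 4 = (-2)^(m+1)(3(m+1) + 4) - 4,
which is the closed form with t = m+1.
Hence, by induction on t, the claim holds for every t ≥ 1.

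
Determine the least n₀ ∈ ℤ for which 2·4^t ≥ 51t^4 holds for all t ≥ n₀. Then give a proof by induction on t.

n₀ = 9

At t = 8: 131072 < 208896, so the inequality fails and n₀ ≥ 9. We prove 2·4^t ≥ 51t^4 for all t ≥ 9.
When t = 9: 2·4^t = 524288 and 51t^4 = 334611, so 524288 ≥ 334611.
Inductive step: suppose the statement holds for some i ≥ 9, so 2·4^i ≥ 51i^4.
Then 2·4^(i + 1) = 4·(2·4^i) ≥ 4·(51i^4).
Also, for i ≥ 9 we have 4·(51i^4) ≥ 51(i+1)^4, since 4 ≥ (1 + 1/i)^4 for all i ≥ 9.
Combining, 2·4^(i + 1) ≥ 51(i+1)^4.
By the principle of mathematical induction, the result holds for all t ≥ 9.
Hence the smallest such n₀ is 9.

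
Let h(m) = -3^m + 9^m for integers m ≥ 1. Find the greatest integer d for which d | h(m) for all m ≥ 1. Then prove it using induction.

d = 6

Computing the first values: h(1) = 6 and h(2) = 72; gcd(6, 72) = 6, so d ≤ 6.
We prove 6 | -3^m + 9^m for all m ≥ 1 by induction on m.
Base case (m = 1): h(1) = 6 = 6·(1), so 6 | h(1).
Inductive step: suppose the statement holds for some i ≥ 1, i.e. 6 | h(i). Then
9^{i+1} − 3^{i+1} = 9·9^i − 3·3^i = 9·(9^i − 3^i) + (6)·3^i. The first term is divisible by 6 by the inductive hypothesis, and the second term (6)·3^i is divisible by 6 since 6 | 6. Hence 6 | h(i+1).
By the principle of mathematical induction, the result holds for all m ≥ 1.
Therefore the largest such d is 6.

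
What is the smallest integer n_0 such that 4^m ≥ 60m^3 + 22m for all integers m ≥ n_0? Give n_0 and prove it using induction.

At m = 7: 16384 < 20734, so the inequality fails and n_0 ≥ 8. We prove 4^m ≥ 60m^3 + 22m for all m ≥ 8.
Base case (m = 8): 4^m = 65536 and 60m^3 + 22m = 30896, so 65536 ≥ 30896.
Inductive step: suppose the statement holds for some r ≥ 8, so 4^r ≥ 60r^3 + 22r.
Then 4^(r + 1) = 4·(4^r) ≥ 4·(60r^3 + 22r).
Also, for r ≥ 8 we have 4·(60r^3 + 22r) ≥ 60(r+1)^3 + 22(r+1), since 4·(60r^3 + 22r) − (60(r+1)^3 + 22(r+1)) = 180r^3 - 180r^2 - 114r - 82, which is nonnegative for all r ≥ 8.
Combining, 4^(r + 1) ≥ 60(r+1)^3 + 22(r+1).
By induction, the statement is established for all m ≥ 8.
Hence the smallest such n_0 is 8.

n_0 = 8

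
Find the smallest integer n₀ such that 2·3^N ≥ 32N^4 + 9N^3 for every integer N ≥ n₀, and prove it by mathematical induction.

n₀ = 12

At N = 11: 354294 < 480491, so the inequality fails and n₀ ≥ 12. We prove 2·3^N ≥ 32N^4 + 9N^3 for all N ≥ 12.
When N = 12: 2·3^N = 1062882 and 32N^4 + 9N^3 = 679104, so 1062882 ≥ 679104.
Inductive step: assume the claim holds for N = m, so 2·3^m ≥ 32m^4 + 9m^3.
Then 2·3^(m + 1) = 3·(2·3^m) ≥ 3·(32m^4 + 9m^3).
Also, for m ≥ 12 we have 3·(32m^4 + 9m^3) ≥ 32(m+1)^4 + 9(m+1)^3, since 3·(32m^4 + 9m^3) − (32(m+1)^4 + 9(m+1)^3) = 64m^4 - 110m^3 - 219m^2 - 155m - 41, which is nonnegative for all m ≥ 12.
Combining, 2·3^(m + 1) ≥ 32(m+1)^4 + 9(m+1)^3.
Hence, by induction on N, the claim holds for every N ≥ 12.
Hence the smallest such n₀ is 12.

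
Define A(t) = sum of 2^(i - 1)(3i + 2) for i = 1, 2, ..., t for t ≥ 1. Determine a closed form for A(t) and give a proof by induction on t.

A(t) = 2^t(3t - 1) + 1

We claim A(t) = 2^t(3t - 1) + 1 for all t ≥ 1.
Base case (t = 1): A(1) = 5, and the closed form gives 5. They agree.
Suppose the result is true for t = i, so A(i) = 2^i(3i - 1) + 1.
Then A(i+1) = A(i) + (2^i(3i + 5)) = (2^i(3i - 1) + 1) + (2^i(3i + 5)).
Simplifying, A(i+1) = 6·2^i·i + 4·2^i + 1 = 2^(i+1)(3(i+1) - 1) + 1,
which is the closed form with t = i+1.
By the principle of mathematical induction, the result holds for all t ≥ 1.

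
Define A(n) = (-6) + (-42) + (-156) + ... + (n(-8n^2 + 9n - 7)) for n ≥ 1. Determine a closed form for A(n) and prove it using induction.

A(n) = -n(n + 1)(2n^2 - n + 2)

We claim A(n) = -n(n + 1)(2n^2 - n + 2) for all n ≥ 1.
When n = 1: A(1) = -6, and the closed form gives -6. They agree.
Suppose the result is true for n = m, so A(m) = m(-2m^3 - m^2 - m - 2).
Then A(m+1) = A(m) + ((m + 1)(9m - 8(m + 1)^2 + 2)) = (m(-2m^3 - m^2 - m - 2)) + ((m + 1)(9m - 8(m + 1)^2 + 2)).
Simplifying, A(m+1) = -(m + 1)(m + 2)(2m^2 + 3m + 3) = -(m+1)((m+1) + 1)(2(m+1)^2 - (m+1) + 2),
which is the closed form with n = m+1.
This completes the induction.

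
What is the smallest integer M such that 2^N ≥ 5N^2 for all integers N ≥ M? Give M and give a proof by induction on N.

At N = 8: 256 < 320, so the inequality fails and M ≥ 9. We prove 2^N ≥ 5N^2 for all N ≥ 9.
For the base case N = 9: 2^N = 512 and 5N^2 = 405, so 512 ≥ 405.
For the inductive step, assume it holds for an arbitrary i ≥ 9, so 2^i ≥ 5i^2.
Then 2^(i + 1) = 2·(2^i) ≥ 2·(5i^2).
Also, for i ≥ 9 we have 2·(5i^2) ≥ 5(i+1)^2, since 2 ≥ (1 + 1/i)^2 for all i ≥ 9.
Combining, 2^(i + 1) ≥ 5(i+1)^2.
This completes the induction.
Hence the smallest such M is 9.

M = 9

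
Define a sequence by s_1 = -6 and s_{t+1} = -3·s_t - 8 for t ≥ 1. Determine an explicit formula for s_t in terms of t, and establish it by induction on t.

s_t = -4(-3)^(t - 1) - 2

Computing the first terms: s_1 = -6, s_2 = 10, s_3 = -38. This suggests s_t = -4(-3)^(t - 1) - 2.
When t = 1: the formula gives -6 = -6 = s_1.
Inductive step: suppose the statement holds for some p ≥ 1, so s_p = -4(-3)^(p - 1) - 2.
Then s_{p+1} = -3·s_p - 8 = -3·(-4(-3)^(p - 1) - 2) - 8 = -4(-3)^p - 2 = -4(-3)^((p+1) - 1) - 2,
which is the claimed formula at t = p+1.
By the principle of mathematical induction, the result holds for all t ≥ 1.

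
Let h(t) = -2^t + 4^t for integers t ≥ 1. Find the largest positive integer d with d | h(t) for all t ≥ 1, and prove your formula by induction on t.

Computing the first values: h(1) = 2 and h(2) = 12; gcd(2, 12) = 2, so d ≤ 2.
We prove 2 | -2^t + 4^t for all t ≥ 1 by induction on t.
Base case (t = 1): h(1) = 2 = 2·(1), so 2 | h(1).
Inductive step: suppose the statement holds for some i ≥ 1, i.e. 2 | h(i). Then
4^{i+1} − 2^{i+1} = 4·4^i − 2·2^i = 4·(4^i − 2^i) + (2)·2^i. The first term is divisible by 2 by the inductive hypothesis, and the second term (2)·2^i is divisible by 2 since 2 | 2. Hence 2 | h(i+1).
Hence, by induction on t, the claim holds for every t ≥ 1.
Therefore the largest such d is 2.

d = 2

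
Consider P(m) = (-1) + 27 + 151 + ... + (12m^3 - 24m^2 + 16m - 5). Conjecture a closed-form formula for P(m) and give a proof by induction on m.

P(m) = m(3m^3 - 2m^2 - m - 1)

We claim P(m) = m(3m^3 - 2m^2 - m - 1) for all m ≥ 1.
Base case (m = 1): P(1) = -1, and the closed form gives -1. They agree.
Inductive step: assume the claim holds for m = i, so P(i) = i(3i^3 - 2i^2 - i - 1).
Then P(i+1) = P(i) + (12i^3 + 12i^2 + 4i - 1) = (i(3i^3 - 2i^2 - i - 1)) + (12i^3 + 12i^2 + 4i - 1).
Simplifying, P(i+1) = (i + 1)(3i^3 + 7i^2 + 4i - 1) = (i+1)(3(i+1)^3 - 2(i+1)^2 - (i+1) - 1),
which is the closed form with m = i+1.
By induction, the statement is established for all m ≥ 1.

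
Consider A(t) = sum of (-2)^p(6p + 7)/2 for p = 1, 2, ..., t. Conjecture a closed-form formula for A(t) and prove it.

A(t) = (-2)^t(2t + 3) - 3

We claim A(t) = (-2)^t(2t + 3) - 3 for all t ≥ 1.
When t = 1: A(1) = -13, and the closed form gives -13. They agree.
Inductive step: suppose the statement holds for some p ≥ 1, so A(p) = (-2)^p(2p + 3) - 3.
Then A(p+1) = A(p) + ((-2)^p(-6p - 13)) = ((-2)^p(2p + 3) - 3) + ((-2)^p(-6p - 13)).
Simplifying, A(p+1) = -4(-2)^p·p - 10(-2)^p - 3 = (-2)^(p+1)(2(p+1) + 3) - 3,
which is the closed form with t = p+1.
By induction, the statement is established for all t ≥ 1.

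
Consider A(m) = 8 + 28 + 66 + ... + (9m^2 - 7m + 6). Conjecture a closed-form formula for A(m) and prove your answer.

A(m) = m(3m^2 + m + 4)

We claim A(m) = m(3m^2 + m + 4) for all m ≥ 1.
When m = 1: A(1) = 8, and the closed form gives 8. They agree.
Inductive step: suppose the statement holds for some k ≥ 1, so A(k) = k(3k^2 + k + 4).
Then A(k+1) = A(k) + (9k^2 + 11k + 8) = (k(3k^2 + k + 4)) + (9k^2 + 11k + 8).
Simplifying, A(k+1) = (k + 1)(3k^2 + 7k + 8) = (k+1)(3(k+1)^2 + (k+1) + 4),
which is the closed form with m = k+1.
This completes the induction.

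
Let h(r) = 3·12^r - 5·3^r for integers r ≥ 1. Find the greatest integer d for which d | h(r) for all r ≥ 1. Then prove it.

d = 3

Computing the first values: h(1) = 21 and h(2) = 387; gcd(21, 387) = 3, so d ≤ 3.
We prove 3 | 3·12^r - 5·3^r for all r ≥ 1 by induction on r.
Base step (r = 1): h(1) = 21 = 3·(7), so 3 | h(1).
Inductive step: suppose the statement holds for some m ≥ 1, i.e. 3 | h(m). Then
h(m+1) − 12·h(m) = (3·12^(m+1) - 5·3^(m+1)) − 12·(3·12^m - 5·3^m) = (-5)·3^m·(3 − 12) = (45)·3^m. Since 3 | h(m) by the inductive hypothesis, 3 | 12·h(m); and 3 | 45 since 45 = 3·15. Therefore 3 | h(m+1).
This completes the induction.
Therefore the largest such d is 3.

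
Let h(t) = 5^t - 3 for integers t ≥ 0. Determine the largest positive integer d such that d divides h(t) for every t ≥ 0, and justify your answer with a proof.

Computing the first values: h(0) = -2 and h(1) = 2; gcd(-2, 2) = 2, so d ≤ 2.
We prove 2 | 5^t - 3 for all t ≥ 0 by induction on t.
Base case (t = 0): h(0) = -2 = 2·(-1), so 2 | h(0).
For the inductive step, assume it holds for an arbitrary r ≥ 0, i.e. 2 | h(r). Then
h(r+1) = 5^(r+1) - 3 = 5·(5^r - 3) + 12 = 5·h(r) + 12. The first term is divisible by 2 by the inductive hypothesis, and 12 is divisible by 2. Hence 2 | h(r+1).
This completes the induction.
Therefore the largest such d is 2.

d = 2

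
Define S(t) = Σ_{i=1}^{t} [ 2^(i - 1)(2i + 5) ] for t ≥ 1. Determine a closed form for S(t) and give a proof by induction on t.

We claim S(t) = 2^t(2t + 3) - 3 for all t ≥ 1.
For the base case t = 1: S(1) = 7, and the closed form gives 7. They agree.
Inductive step: assume the claim holds for t = i, so S(i) = 2^i(2i + 3) - 3.
Then S(i+1) = S(i) + (2^i(2i + 7)) = (2^i(2i + 3) - 3) + (2^i(2i + 7)).
Simplifying, S(i+1) = 4·2^i·i + 10·2^i - 3 = 2^(i+1)(2(i+1) + 3) - 3,
which is the closed form with t = i+1.
By the principle of mathematical induction, the result holds for all t ≥ 1.

S(t) = 2^t(2t + 3) - 3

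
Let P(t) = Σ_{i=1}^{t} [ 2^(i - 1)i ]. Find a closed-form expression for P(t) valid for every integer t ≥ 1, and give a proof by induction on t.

We claim P(t) = 2^t(t - 1) + 1 for all t ≥ 1.
When t = 1: P(1) = 1, and the closed form gives 1. They agree.
Suppose the result is true for t = i, so P(i) = 2^i(i - 1) + 1.
Then P(i+1) = P(i) + (2^i(i + 1)) = (2^i(i - 1) + 1) + (2^i(i + 1)).
Simplifying, P(i+1) = 2^(i + 1)i + 1 = 2^(i+1)((i+1) - 1) + 1,
which is the closed form with t = i+1.
By the principle of mathematical induction, the result holds for all t ≥ 1.

P(t) = 2^t(t - 1) + 1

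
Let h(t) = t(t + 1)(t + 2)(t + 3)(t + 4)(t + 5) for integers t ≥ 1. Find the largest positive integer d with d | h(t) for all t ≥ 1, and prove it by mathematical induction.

Computing the first values: h(1) = 720 and h(2) = 5040; gcd(720, 5040) = 720, so d ≤ 720.
We prove 720 | t(t + 1)(t + 2)(t + 3)(t + 4)(t + 5) for all t ≥ 1 by induction on t.
Base step (t = 1): h(1) = 720 = 720·(1), so 720 | h(1).
Inductive step: suppose the statement holds for some p ≥ 1, i.e. 720 | h(p). Then
h(p+1) − h(p) = (p+1)·(p+2)·(p+3)·(p+4)·(p+5)·(p+6) − p·(p+1)·(p+2)·(p+3)·(p+4)·(p+5) = (p+1)·(p+2)·(p+3)·(p+4)·(p+5)·[(p+6) − p] = 6·(p+1)·(p+2)·(p+3)·(p+4)·(p+5). The product of 5 consecutive integers is divisible by (5)! = 120, so h(p+1) − h(p) is divisible by 6·120 = 720. By the inductive hypothesis 720 | h(p), hence 720 | h(p+1).
This completes the induction.
Therefore the largest such d is 720.

d = 720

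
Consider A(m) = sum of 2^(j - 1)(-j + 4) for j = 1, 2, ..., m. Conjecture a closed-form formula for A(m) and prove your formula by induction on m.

We claim A(m) = 2^m(-m + 5) - 5 for all m ≥ 1.
Base case (m = 1): A(1) = 3, and the closed form gives 3. They agree.
For the inductive step, assume it holds for an arbitrary j ≥ 1, so A(j) = 2^j(-j + 5) - 5.
Then A(j+1) = A(j) + (2^j(-j + 3)) = (2^j(-j + 5) - 5) + (2^j(-j + 3)).
Simplifying, A(j+1) = -2^(j + 1)j + 2^(j + 3) - 5 = 2^(j+1)(-(j+1) + 5) - 5,
which is the closed form with m = j+1.
By the principle of mathematical induction, the result holds for all m ≥ 1.

A(m) = 2^m(-m + 5) - 5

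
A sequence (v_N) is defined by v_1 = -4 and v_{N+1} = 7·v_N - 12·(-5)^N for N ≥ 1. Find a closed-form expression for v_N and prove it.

v_N = (-5)^N + 7^(N - 1)

Computing the first terms: v_1 = -4, v_2 = 32, v_3 = -76. This suggests v_N = (-5)^N + 7^(N - 1).
When N = 1: the formula gives -4 = -4 = v_1.
Inductive step: assume the claim holds for N = i, so v_i = (-5)^i + 7^(i - 1).
Then v_{i+1} = 7·v_i - 12·(-5)^i = 7·((-5)^i + 7^(i - 1)) - 12·(-5)^i = (-5)^(i + 1) + 7^i = (-5)^(i+1) + 7^((i+1) - 1),
which is the claimed formula at N = i+1.
Hence, by induction on N, the claim holds for every N ≥ 1.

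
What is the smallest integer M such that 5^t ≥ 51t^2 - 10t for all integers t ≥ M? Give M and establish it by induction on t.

At t = 4: 625 < 776, so the inequality fails and M ≥ 5. We prove 5^t ≥ 51t^2 - 10t for all t ≥ 5.
When t = 5: 5^t = 3125 and 51t^2 - 10t = 1225, so 3125 ≥ 1225.
Suppose the result is true for t = m, so 5^m ≥ 51m^2 - 10m.
Then 5^(m + 1) = 5·(5^m) ≥ 5·(51m^2 - 10m).
Also, for m ≥ 5 we have 5·(51m^2 - 10m) ≥ 51(m+1)^2 - 10(m+1), since 5·(51m^2 - 10m) − (51(m+1)^2 - 10(m+1)) = 204m^2 - 142m - 41, which is nonnegative for all m ≥ 5.
Combining, 5^(m + 1) ≥ 51(m+1)^2 - 10(m+1).
This completes the induction.
Hence the smallest such M is 5.

M = 5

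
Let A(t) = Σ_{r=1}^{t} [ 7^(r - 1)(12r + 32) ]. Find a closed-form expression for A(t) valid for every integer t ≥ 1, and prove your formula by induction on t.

A(t) = 7^t(2t + 5) - 5

We claim A(t) = 7^t(2t + 5) - 5 for all t ≥ 1.
Base step (t = 1): A(1) = 44, and the closed form gives 44. They agree.
Inductive step: assume the claim holds for t = r, so A(r) = 7^r(2r + 5) - 5.
Then A(r+1) = A(r) + (7^r(12r + 44)) = (7^r(2r + 5) - 5) + (7^r(12r + 44)).
Simplifying, A(r+1) = 14·7^r·r + 49·7^r - 5 = 7^(r+1)(2(r+1) + 5) - 5,
which is the closed form with t = r+1.
By induction, the statement is established for all t ≥ 1.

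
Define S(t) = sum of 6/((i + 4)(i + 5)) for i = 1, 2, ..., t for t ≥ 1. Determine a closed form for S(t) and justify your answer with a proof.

We claim S(t) = 6t/(5(t + 5)) for all t ≥ 1.
Base step (t = 1): S(1) = 1/5, and the closed form gives 1/5. They agree.
Inductive step: suppose the statement holds for some i ≥ 1, so S(i) = 6i/(5(i + 5)).
Then S(i+1) = S(i) + (6/((i + 5)(i + 6))) = (6i/(5(i + 5))) + (6/((i + 5)(i + 6))).
Simplifying, S(i+1) = 6(i + 1)/(5(i + 6)) = 6(i+1)/(5((i+1) + 5)),
which is the closed form with t = i+1.
This completes the induction.

S(t) = 6t/(5(t + 5))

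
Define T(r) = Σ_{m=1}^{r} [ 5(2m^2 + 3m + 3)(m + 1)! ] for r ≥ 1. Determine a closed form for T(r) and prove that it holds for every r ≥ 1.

T(r) = (10r + 5)(r + 2)! - 10

We claim T(r) = (10r + 5)(r + 2)! - 10 for all r ≥ 1.
Base step (r = 1): T(1) = 80, and the closed form gives 80. They agree.
Inductive step: suppose the statement holds for some m ≥ 1, so T(m) = (10m + 5)(m + 2)! - 10.
Then T(m+1) = T(m) + (5(2m^2 + 7m + 8)(m + 2)!) = ((10m + 5)(m + 2)! - 10) + (5(2m^2 + 7m + 8)(m + 2)!).
Simplifying, T(m+1) = (10(m+1) + 5)((m+1) + 2)! - 10,
which is the closed form with r = m+1.
By induction, the statement is established for all r ≥ 1.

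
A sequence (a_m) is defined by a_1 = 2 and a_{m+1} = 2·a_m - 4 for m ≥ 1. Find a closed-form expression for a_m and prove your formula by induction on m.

Computing the first terms: a_1 = 2, a_2 = 0, a_3 = -4. This suggests a_m = -2^m + 4.
For the base case m = 1: the formula gives 2 = 2 = a_1.
Suppose the result is true for m = k, so a_k = -2^k + 4.
Then a_{k+1} = 2·a_k - 4 = 2·(-2^k + 4) - 4 = -2^(k + 1) + 4,
which is the claimed formula at m = k+1.
By induction, the statement is established for all m ≥ 1.

a_m = -2^m + 4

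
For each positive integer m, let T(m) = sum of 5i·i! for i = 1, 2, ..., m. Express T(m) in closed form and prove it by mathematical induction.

T(m) = 5(m + 1)! - 5

We claim T(m) = 5(m + 1)! - 5 for all m ≥ 1.
For the base case m = 1: T(1) = 5, and the closed form gives 5. They agree.
Suppose the result is true for m = i, so T(i) = 5(i + 1)! - 5.
Then T(i+1) = T(i) + (5(i + 1)(i + 1)!) = (5(i + 1)! - 5) + (5(i + 1)(i + 1)!).
Simplifying, T(i+1) = 5((i+1) + 1)! - 5,
which is the closed form with m = i+1.
This completes the induction.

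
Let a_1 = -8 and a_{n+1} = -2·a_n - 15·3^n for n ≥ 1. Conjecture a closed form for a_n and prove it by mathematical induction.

a_n = (-2)^(n - 1) - 3^(n + 1)

Computing the first terms: a_1 = -8, a_2 = -29, a_3 = -77. This suggests a_n = (-2)^(n - 1) - 3^(n + 1).
When n = 1: the formula gives -8 = -8 = a_1.
Inductive step: assume the claim holds for n = k, so a_k = (-2)^(k - 1) - 3^(k + 1).
Then a_{k+1} = -2·a_k - 15·3^k = -2·((-2)^(k - 1) - 3^(k + 1)) - 15·3^k = (-2)^k - 3^(k + 2) = (-2)^((k+1) - 1) - 3^((k+1) + 1),
which is the claimed formula at n = k+1.
By the principle of mathematical induction, the result holds for all n ≥ 1.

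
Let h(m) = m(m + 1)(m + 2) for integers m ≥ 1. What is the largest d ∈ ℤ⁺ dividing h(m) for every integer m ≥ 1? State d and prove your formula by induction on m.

Computing the first values: h(1) = 6 and h(2) = 24; gcd(6, 24) = 6, so d ≤ 6.
We prove 6 | m(m + 1)(m + 2) for all m ≥ 1 by induction on m.
For the base case m = 1: h(1) = 6 = 6·(1), so 6 | h(1).
Suppose the result is true for m = r, i.e. 6 | h(r). Then
h(r+1) − h(r) = (r+1)·(r+2)·(r+3) − r·(r+1)·(r+2) = (r+1)·(r+2)·[(r+3) − r] = 3·(r+1)·(r+2). The product of 2 consecutive integers is divisible by (2)! = 2, so h(r+1) − h(r) is divisible by 3·2 = 6. By the inductive hypothesis 6 | h(r), hence 6 | h(r+1).
Hence, by induction on m, the claim holds for every m ≥ 1.
Therefore the largest such d is 6.

d = 6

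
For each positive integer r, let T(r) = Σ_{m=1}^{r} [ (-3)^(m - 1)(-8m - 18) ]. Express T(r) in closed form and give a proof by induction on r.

T(r) = (-3)^r(2r + 5) - 5

We claim T(r) = (-3)^r(2r + 5) - 5 for all r ≥ 1.
For the base case r = 1: T(1) = -26, and the closed form gives -26. They agree.
Inductive step: suppose the statement holds for some m ≥ 1, so T(m) = (-3)^m(2m + 5) - 5.
Then T(m+1) = T(m) + ((-3)^m(-8m - 26)) = ((-3)^m(2m + 5) - 5) + ((-3)^m(-8m - 26)).
Simplifying, T(m+1) = -6(-3)^m·m - 21(-3)^m - 5 = (-3)^(m+1)(2(m+1) + 5) - 5,
which is the closed form with r = m+1.
Hence, by induction on r, the claim holds for every r ≥ 1.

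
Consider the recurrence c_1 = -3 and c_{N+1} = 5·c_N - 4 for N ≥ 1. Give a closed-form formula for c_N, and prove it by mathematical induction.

Computing the first terms: c_1 = -3, c_2 = -19, c_3 = -99. This suggests c_N = -4·5^(N - 1) + 1.
Base step (N = 1): the formula gives -3 = -3 = c_1.
Suppose the result is true for N = m, so c_m = -4·5^(m - 1) + 1.
Then c_{m+1} = 5·c_m - 4 = 5·(-4·5^(m - 1) + 1) - 4 = -4·5^m + 1 = -4·5^((m+1) - 1) + 1,
which is the claimed formula at N = m+1.
This completes the induction.

c_N = -4·5^(N - 1) + 1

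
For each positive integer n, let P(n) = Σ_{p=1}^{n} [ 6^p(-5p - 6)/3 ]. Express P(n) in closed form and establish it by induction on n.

P(n) = -2·6^n(n + 1) + 2

We claim P(n) = -2·6^n(n + 1) + 2 for all n ≥ 1.
For the base case n = 1: P(1) = -22, and the closed form gives -22. They agree.
Suppose the result is true for n = p, so P(p) = -2·6^p(p + 1) + 2.
Then P(p+1) = P(p) + (6^p(-10p - 22)) = (-2·6^p(p + 1) + 2) + (6^p(-10p - 22)).
Simplifying, P(p+1) = -12·6^p·p - 24·6^p + 2 = -2·6^(p+1)((p+1) + 1) + 2,
which is the closed form with n = p+1.
This completes the induction.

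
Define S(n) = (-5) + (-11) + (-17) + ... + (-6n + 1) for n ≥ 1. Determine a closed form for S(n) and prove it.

We claim S(n) = -n(3n + 2) for all n ≥ 1.
When n = 1: S(1) = -5, and the closed form gives -5. They agree.
Suppose the result is true for n = j, so S(j) = j(-3j - 2).
Then S(j+1) = S(j) + (-6j - 5) = (j(-3j - 2)) + (-6j - 5).
Simplifying, S(j+1) = -(j + 1)(3j + 5) = -(j+1)(3(j+1) + 2),
which is the closed form with n = j+1.
By the principle of mathematical induction, the result holds for all n ≥ 1.

S(n) = -n(3n + 2)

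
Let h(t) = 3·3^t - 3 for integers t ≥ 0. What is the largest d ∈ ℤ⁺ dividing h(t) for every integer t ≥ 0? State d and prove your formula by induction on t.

Computing the first values: h(0) = 0 and h(1) = 6; gcd(0, 6) = 6, so d ≤ 6.
We prove 6 | 3·3^t - 3 for all t ≥ 0 by induction on t.
For the base case t = 0: h(0) = 0 = 6·(0), so 6 | h(0).
Inductive step: assume the claim holds for t = m, i.e. 6 | h(m). Then
h(m+1) = 3·3^(m+1) - 3 = 3·(3·3^m - 3) + 6 = 3·h(m) + 6. The first term is divisible by 6 by the inductive hypothesis, and 6 is divisible by 6. Hence 6 | h(m+1).
By induction, the statement is established for all t ≥ 0.
Therefore the largest such d is 6.

d = 6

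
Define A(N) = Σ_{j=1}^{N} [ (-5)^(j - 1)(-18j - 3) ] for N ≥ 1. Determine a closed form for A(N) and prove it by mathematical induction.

We claim A(N) = (-5)^N(3N + 1) - 1 for all N ≥ 1.
When N = 1: A(1) = -21, and the closed form gives -21. They agree.
Inductive step: assume the claim holds for N = j, so A(j) = (-5)^j(3j + 1) - 1.
Then A(j+1) = A(j) + ((-5)^j(-18j - 21)) = ((-5)^j(3j + 1) - 1) + ((-5)^j(-18j - 21)).
Simplifying, A(j+1) = -15(-5)^j·j - 20(-5)^j - 1 = (-5)^(j+1)(3(j+1) + 1) - 1,
which is the closed form with N = j+1.
By induction, the statement is established for all N ≥ 1.

A(N) = (-5)^N(3N + 1) - 1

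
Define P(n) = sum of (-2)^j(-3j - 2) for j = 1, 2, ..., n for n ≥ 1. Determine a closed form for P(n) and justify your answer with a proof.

We claim P(n) = -2(-2)^n(n + 1) + 2 for all n ≥ 1.
When n = 1: P(1) = 10, and the closed form gives 10. They agree.
Inductive step: assume the claim holds for n = j, so P(j) = -2(-2)^j(j + 1) + 2.
Then P(j+1) = P(j) + (2(-2)^j(3j + 5)) = (-2(-2)^j(j + 1) + 2) + (2(-2)^j(3j + 5)).
Simplifying, P(j+1) = 4(-2)^j·j + 8(-2)^j + 2 = -2(-2)^(j+1)((j+1) + 1) + 2,
which is the closed form with n = j+1.
This completes the induction.

P(n) = -2(-2)^n(n + 1) + 2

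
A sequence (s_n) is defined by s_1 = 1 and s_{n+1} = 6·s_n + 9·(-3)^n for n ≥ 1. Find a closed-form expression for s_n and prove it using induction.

s_n = -(-3)^n - 2·6^(n - 1)

Computing the first terms: s_1 = 1, s_2 = -21, s_3 = -45. This suggests s_n = -(-3)^n - 2·6^(n - 1).
For the base case n = 1: the formula gives 1 = 1 = s_1.
Inductive step: suppose the statement holds for some m ≥ 1, so s_m = -(-3)^m - 2·6^(m - 1).
Then s_{m+1} = 6·s_m + 9·(-3)^m = 6·(-(-3)^m - 2·6^(m - 1)) + 9·(-3)^m = -(-3)^(m + 1) - 2·6^m = -(-3)^(m+1) - 2·6^((m+1) - 1),
which is the claimed formula at n = m+1.
By induction, the statement is established for all n ≥ 1.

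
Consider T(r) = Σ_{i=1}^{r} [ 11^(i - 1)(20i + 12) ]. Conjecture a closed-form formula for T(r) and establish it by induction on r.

T(r) = 11^r(2r + 1) - 1

We claim T(r) = 11^r(2r + 1) - 1 for all r ≥ 1.
Base step (r = 1): T(1) = 32, and the closed form gives 32. They agree.
Inductive step: suppose the statement holds for some i ≥ 1, so T(i) = 11^i(2i + 1) - 1.
Then T(i+1) = T(i) + (11^i(20i + 32)) = (11^i(2i + 1) - 1) + (11^i(20i + 32)).
Simplifying, T(i+1) = 22·11^i·i + 33·11^i - 1 = 11^(i+1)(2(i+1) + 1) - 1,
which is the closed form with r = i+1.
Hence, by induction on r, the claim holds for every r ≥ 1.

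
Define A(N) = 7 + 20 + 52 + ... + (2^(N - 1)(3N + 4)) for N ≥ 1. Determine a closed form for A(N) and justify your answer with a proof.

A(N) = 2^N(3N + 1) - 1

We claim A(N) = 2^N(3N + 1) - 1 for all N ≥ 1.
Base step (N = 1): A(1) = 7, and the closed form gives 7. They agree.
Inductive step: suppose the statement holds for some r ≥ 1, so A(r) = 2^r(3r + 1) - 1.
Then A(r+1) = A(r) + (2^r(3r + 7)) = (2^r(3r + 1) - 1) + (2^r(3r + 7)).
Simplifying, A(r+1) = 6·2^r·r + 8·2^r - 1 = 2^(r+1)(3(r+1) + 1) - 1,
which is the closed form with N = r+1.
By the principle of mathematical induction, the result holds for all N ≥ 1.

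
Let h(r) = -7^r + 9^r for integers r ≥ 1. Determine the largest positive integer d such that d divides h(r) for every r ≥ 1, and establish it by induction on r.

d = 2

Computing the first values: h(1) = 2 and h(2) = 32; gcd(2, 32) = 2, so d ≤ 2.
We prove 2 | -7^r + 9^r for all r ≥ 1 by induction on r.
For the base case r = 1: h(1) = 2 = 2·(1), so 2 | h(1).
Inductive step: assume the claim holds for r = j, i.e. 2 | h(j). Then
9^{j+1} − 7^{j+1} = 9·9^j − 7·7^j = 9·(9^j − 7^j) + (2)·7^j. The first term is divisible by 2 by the inductive hypothesis, and the second term (2)·7^j is divisible by 2 since 2 | 2. Hence 2 | h(j+1).
Hence, by induction on r, the claim holds for every r ≥ 1.
Therefore the largest such d is 2.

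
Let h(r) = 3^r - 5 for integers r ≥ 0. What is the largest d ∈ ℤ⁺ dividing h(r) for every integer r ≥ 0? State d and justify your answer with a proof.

Computing the first values: h(0) = -4 and h(1) = -2; gcd(-4, -2) = 2, so d ≤ 2.
We prove 2 | 3^r - 5 for all r ≥ 0 by induction on r.
Base step (r = 0): h(0) = -4 = 2·(-2), so 2 | h(0).
For the inductive step, assume it holds for an arbitrary k ≥ 0, i.e. 2 | h(k). Then
h(k+1) = 3^(k+1) - 5 = 3·(3^k - 5) + 10 = 3·h(k) + 10. The first term is divisible by 2 by the inductive hypothesis, and 10 is divisible by 2. Hence 2 | h(k+1).
By the principle of mathematical induction, the result holds for all r ≥ 0.
Therefore the largest such d is 2.

d = 2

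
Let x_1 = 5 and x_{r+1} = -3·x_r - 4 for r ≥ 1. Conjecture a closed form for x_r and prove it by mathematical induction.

x_r = -2(-3)^r - 1

Computing the first terms: x_1 = 5, x_2 = -19, x_3 = 53. This suggests x_r = -2(-3)^r - 1.
Base case (r = 1): the formula gives 5 = 5 = x_1.
Inductive step: suppose the statement holds for some k ≥ 1, so x_k = -2(-3)^k - 1.
Then x_{k+1} = -3·x_k - 4 = -3·(-2(-3)^k - 1) - 4 = -2(-3)^(k + 1) - 1,
which is the claimed formula at r = k+1.
Hence, by induction on r, the claim holds for every r ≥ 1.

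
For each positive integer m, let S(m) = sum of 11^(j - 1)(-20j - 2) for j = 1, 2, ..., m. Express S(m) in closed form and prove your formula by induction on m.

S(m) = -2·11^m·m

We claim S(m) = -2·11^m·m for all m ≥ 1.
Base step (m = 1): S(1) = -22, and the closed form gives -22. They agree.
Suppose the result is true for m = j, so S(j) = -2·11^j·j.
Then S(j+1) = S(j) + (11^j(-20j - 22)) = (-2·11^j·j) + (11^j(-20j - 22)).
Simplifying, S(j+1) = 22·11^j(-j - 1) = -2·11^(j+1)·(j+1),
which is the closed form with m = j+1.
This completes the induction.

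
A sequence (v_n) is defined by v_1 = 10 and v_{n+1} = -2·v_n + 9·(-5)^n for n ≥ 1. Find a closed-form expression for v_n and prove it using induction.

v_n = -5(-2)^(n - 1) - 3(-5)^n

Computing the first terms: v_1 = 10, v_2 = -65, v_3 = 355. This suggests v_n = -5(-2)^(n - 1) - 3(-5)^n.
When n = 1: the formula gives 10 = 10 = v_1.
Suppose the result is true for n = i, so v_i = -5(-2)^(i - 1) - 3(-5)^i.
Then v_{i+1} = -2·v_i + 9·(-5)^i = -2·(-5(-2)^(i - 1) - 3(-5)^i) + 9·(-5)^i = -5(-2)^i - 3(-5)^(i + 1) = -5(-2)^((i+1) - 1) - 3(-5)^(i+1),
which is the claimed formula at n = i+1.
By the principle of mathematical induction, the result holds for all n ≥ 1.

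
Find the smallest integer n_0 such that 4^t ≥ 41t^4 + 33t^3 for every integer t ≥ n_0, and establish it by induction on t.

At t = 9: 262144 < 293058, so the inequality fails and n_0 ≥ 10. We prove 4^t ≥ 41t^4 + 33t^3 for all t ≥ 10.
Base case (t = 10): 4^t = 1048576 and 41t^4 + 33t^3 = 443000, so 1048576 ≥ 443000.
For the inductive step, assume it holds for an arbitrary i ≥ 10, so 4^i ≥ 41i^4 + 33i^3.
Then 4^(i + 1) = 4·(4^i) ≥ 4·(41i^4 + 33i^3).
Also, for i ≥ 10 we have 4·(41i^4 + 33i^3) ≥ 41(i+1)^4 + 33(i+1)^3, since 4·(41i^4 + 33i^3) − (41(i+1)^4 + 33(i+1)^3) = 123i^4 - 65i^3 - 345i^2 - 263i - 74, which is nonnegative for all i ≥ 10.
Combining, 4^(i + 1) ≥ 41(i+1)^4 + 33(i+1)^3.
By induction, the statement is established for all t ≥ 10.
Hence the smallest such n_0 is 10.

n_0 = 10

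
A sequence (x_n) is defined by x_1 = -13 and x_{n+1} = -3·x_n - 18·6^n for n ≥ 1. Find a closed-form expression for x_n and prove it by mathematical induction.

x_n = -(-3)^(n - 1) - 2·6^n

Computing the first terms: x_1 = -13, x_2 = -69, x_3 = -441. This suggests x_n = -(-3)^(n - 1) - 2·6^n.
Base step (n = 1): the formula gives -13 = -13 = x_1.
Inductive step: suppose the statement holds for some p ≥ 1, so x_p = -(-3)^(p - 1) - 2·6^p.
Then x_{p+1} = -3·x_p - 18·6^p = -3·(-(-3)^(p - 1) - 2·6^p) - 18·6^p = -(-3)^p - 2·6^(p + 1) = -(-3)^((p+1) - 1) - 2·6^(p+1),
which is the claimed formula at n = p+1.
This completes the induction.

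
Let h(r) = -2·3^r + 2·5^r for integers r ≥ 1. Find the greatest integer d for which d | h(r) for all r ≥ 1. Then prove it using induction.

d = 4

Computing the first values: h(1) = 4 and h(2) = 32; gcd(4, 32) = 4, so d ≤ 4.
We prove 4 | -2·3^r + 2·5^r for all r ≥ 1 by induction on r.
When r = 1: h(1) = 4 = 4·(1), so 4 | h(1).
Inductive step: suppose the statement holds for some j ≥ 1, i.e. 4 | h(j). Then
h(j+1) − 5·h(j) = (-2·3^(j+1) + 2·5^(j+1)) − 5·(-2·3^j + 2·5^j) = (-2)·3^j·(3 − 5) = (4)·3^j. Since 4 | h(j) by the inductive hypothesis, 4 | 5·h(j); and 4 | 4 since 4 = 4·1. Therefore 4 | h(j+1).
Hence, by induction on r, the claim holds for every r ≥ 1.
Therefore the largest such d is 4.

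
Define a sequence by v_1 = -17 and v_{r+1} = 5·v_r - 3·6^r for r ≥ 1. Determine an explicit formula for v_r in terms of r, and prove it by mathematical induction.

Computing the first terms: v_1 = -17, v_2 = -103, v_3 = -623. This suggests v_r = 5^(r - 1) - 3·6^r.
Base case (r = 1): the formula gives -17 = -17 = v_1.
Suppose the result is true for r = p, so v_p = 5^(p - 1) - 3·6^p.
Then v_{p+1} = 5·v_p - 3·6^p = 5·(5^(p - 1) - 3·6^p) - 3·6^p = 5^p - 3·6^(p + 1) = 5^((p+1) - 1) - 3·6^(p+1),
which is the claimed formula at r = p+1.
By the principle of mathematical induction, the result holds for all r ≥ 1.

v_r = 5^(r - 1) - 3·6^r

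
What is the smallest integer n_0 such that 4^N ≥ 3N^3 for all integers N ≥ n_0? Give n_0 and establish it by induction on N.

n_0 = 4

At N = 3: 64 < 81, so the inequality fails and n_0 ≥ 4. We prove 4^N ≥ 3N^3 for all N ≥ 4.
Base step (N = 4): 4^N = 256 and 3N^3 = 192, so 256 ≥ 192.
Suppose the result is true for N = k, so 4^k ≥ 3k^3.
Then 4^(k + 1) = 4·(4^k) ≥ 4·(3k^3).
Also, for k ≥ 4 we have 4·(3k^3) ≥ 3(k+1)^3, since 4 ≥ (1 + 1/k)^3 for all k ≥ 4.
Combining, 4^(k + 1) ≥ 3(k+1)^3.
By the principle of mathematical induction, the result holds for all N ≥ 4.
Hence the smallest such n_0 is 4.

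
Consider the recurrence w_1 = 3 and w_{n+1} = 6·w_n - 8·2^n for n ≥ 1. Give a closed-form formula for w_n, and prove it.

w_n = 2^(n + 1) - 6^(n - 1)

Computing the first terms: w_1 = 3, w_2 = 2, w_3 = -20. This suggests w_n = 2^(n + 1) - 6^(n - 1).
Base step (n = 1): the formula gives 3 = 3 = w_1.
Suppose the result is true for n = m, so w_m = 2^(m + 1) - 6^(m - 1).
Then w_{m+1} = 6·w_m - 8·2^m = 6·(2^(m + 1) - 6^(m - 1)) - 8·2^m = 2^(m + 2) - 6^m = 2^((m+1) + 1) - 6^((m+1) - 1),
which is the claimed formula at n = m+1.
By the principle of mathematical induction, the result holds for all n ≥ 1.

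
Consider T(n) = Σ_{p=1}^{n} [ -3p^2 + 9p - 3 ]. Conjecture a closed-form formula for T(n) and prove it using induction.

T(n) = -n(n^2 - 3n - 1)

We claim T(n) = -n(n^2 - 3n - 1) for all n ≥ 1.
Base step (n = 1): T(1) = 3, and the closed form gives 3. They agree.
Inductive step: suppose the statement holds for some p ≥ 1, so T(p) = p(-p^2 + 3p + 1).
Then T(p+1) = T(p) + (-3p^2 + 3p + 3) = (p(-p^2 + 3p + 1)) + (-3p^2 + 3p + 3).
Simplifying, T(p+1) = -(p + 1)(p^2 - p - 3) = -(p+1)((p+1)^2 - 3(p+1) - 1),
which is the closed form with n = p+1.
This completes the induction.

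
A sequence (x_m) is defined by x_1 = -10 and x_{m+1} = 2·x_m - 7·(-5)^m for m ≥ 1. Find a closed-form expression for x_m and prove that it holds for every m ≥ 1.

Computing the first terms: x_1 = -10, x_2 = 15, x_3 = -145. This suggests x_m = (-5)^m - 5·2^(m - 1).
Base case (m = 1): the formula gives -10 = -10 = x_1.
Inductive step: suppose the statement holds for some i ≥ 1, so x_i = (-5)^i - 5·2^(i - 1).
Then x_{i+1} = 2·x_i - 7·(-5)^i = 2·((-5)^i - 5·2^(i - 1)) - 7·(-5)^i = (-5)^(i + 1) - 5·2^i = (-5)^(i+1) - 5·2^((i+1) - 1),
which is the claimed formula at m = i+1.
Hence, by induction on m, the claim holds for every m ≥ 1.

x_m = (-5)^m - 5·2^(m - 1)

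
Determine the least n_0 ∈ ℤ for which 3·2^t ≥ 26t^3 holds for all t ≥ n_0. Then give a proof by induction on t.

n_0 = 15

At t = 14: 49152 < 71344, so the inequality fails and n_0 ≥ 15. We prove 3·2^t ≥ 26t^3 for all t ≥ 15.
Base case (t = 15): 3·2^t = 98304 and 26t^3 = 87750, so 98304 ≥ 87750.
For the inductive step, assume it holds for an arbitrary i ≥ 15, so 3·2^i ≥ 26i^3.
Then 3·2^(i + 1) = 2·(3·2^i) ≥ 2·(26i^3).
Also, for i ≥ 15 we have 2·(26i^3) ≥ 26(i+1)^3, since 2 ≥ (1 + 1/i)^3 for all i ≥ 15.
Combining, 3·2^(i + 1) ≥ 26(i+1)^3.
Hence, by induction on t, the claim holds for every t ≥ 15.
Hence the smallest such n_0 is 15.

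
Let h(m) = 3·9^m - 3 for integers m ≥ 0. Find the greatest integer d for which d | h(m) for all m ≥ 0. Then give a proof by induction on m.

d = 24

Computing the first values: h(0) = 0 and h(1) = 24; gcd(0, 24) = 24, so d ≤ 24.
We prove 24 | 3·9^m - 3 for all m ≥ 0 by induction on m.
When m = 0: h(0) = 0 = 24·(0), so 24 | h(0).
Inductive step: suppose the statement holds for some i ≥ 0, i.e. 24 | h(i). Then
h(i+1) = 3·9^(i+1) - 3 = 9·(3·9^i - 3) + 24 = 9·h(i) + 24. The first term is divisible by 24 by the inductive hypothesis, and 24 is divisible by 24. Hence 24 | h(i+1).
By induction, the statement is established for all m ≥ 0.
Therefore the largest such d is 24.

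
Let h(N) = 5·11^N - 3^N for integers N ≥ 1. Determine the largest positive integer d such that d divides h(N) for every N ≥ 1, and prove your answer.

Computing the first values: h(1) = 52 and h(2) = 596; gcd(52, 596) = 4, so d ≤ 4.
We prove 4 | 5·11^N - 3^N for all N ≥ 1 by induction on N.
Base step (N = 1): h(1) = 52 = 4·(13), so 4 | h(1).
Inductive step: assume the claim holds for N = j, i.e. 4 | h(j). Then
h(j+1) − 11·h(j) = (5·11^(j+1) - 3^(j+1)) − 11·(5·11^j - 3^j) = (-1)·3^j·(3 − 11) = (8)·3^j. Since 4 | h(j) by the inductive hypothesis, 4 | 11·h(j); and 4 | 8 since 8 = 4·2. Therefore 4 | h(j+1).
This completes the induction.
Therefore the largest such d is 4.

d = 4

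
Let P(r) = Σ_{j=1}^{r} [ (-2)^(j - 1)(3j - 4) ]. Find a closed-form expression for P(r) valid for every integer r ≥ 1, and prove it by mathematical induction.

P(r) = (-2)^r(-r + 1) - 1

We claim P(r) = (-2)^r(-r + 1) - 1 for all r ≥ 1.
Base case (r = 1): P(1) = -1, and the closed form gives -1. They agree.
For the inductive step, assume it holds for an arbitrary j ≥ 1, so P(j) = (-2)^j(-j + 1) - 1.
Then P(j+1) = P(j) + ((-2)^j(3j - 1)) = ((-2)^j(-j + 1) - 1) + ((-2)^j(3j - 1)).
Simplifying, P(j+1) = 2(-2)^j·j - 1 = (-2)^(j+1)(-(j+1) + 1) - 1,
which is the closed form with r = j+1.
By induction, the statement is established for all r ≥ 1.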